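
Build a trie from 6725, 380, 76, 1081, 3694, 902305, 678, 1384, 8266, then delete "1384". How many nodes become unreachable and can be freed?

After clearing the end-marker at "1384", prune upward until reaching a node still needed by another word.
The suffix "384" (3 nodes) is used only by "1384"; the node for "1" still has the child "0", so pruning stops there.
Nodes removed: 3

3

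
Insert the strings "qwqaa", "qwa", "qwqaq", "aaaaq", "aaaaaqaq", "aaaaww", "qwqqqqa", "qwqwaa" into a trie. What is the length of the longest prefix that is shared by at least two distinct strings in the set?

The deepest shared node is where two words last agree before diverging.
e.g. "aaaaaqaq" and "aaaaq" share the prefix "aaaa" of length 4; no pair shares a longer one.
Longest shared-prefix length: 4

4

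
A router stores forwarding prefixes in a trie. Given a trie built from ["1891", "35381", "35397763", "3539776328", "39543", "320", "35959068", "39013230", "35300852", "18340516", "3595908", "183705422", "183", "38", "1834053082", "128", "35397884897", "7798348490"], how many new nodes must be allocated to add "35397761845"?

4

The longest prefix of "35397761845" already in the trie is "3539776" (length 7).
So 11 − 7 = 4 new nodes.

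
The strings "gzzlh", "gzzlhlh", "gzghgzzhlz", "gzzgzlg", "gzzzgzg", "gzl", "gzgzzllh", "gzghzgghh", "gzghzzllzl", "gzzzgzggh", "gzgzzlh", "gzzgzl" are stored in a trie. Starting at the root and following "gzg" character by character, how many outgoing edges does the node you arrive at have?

2

The children of the "gzg" node are the distinct next characters among strings starting with "gzg".
Distinct next characters after "gzg": h, z.
That node has 2 child edges.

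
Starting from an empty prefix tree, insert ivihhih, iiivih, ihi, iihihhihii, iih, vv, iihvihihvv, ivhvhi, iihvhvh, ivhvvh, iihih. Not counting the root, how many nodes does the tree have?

Trie structure (* marks end of a word):
(root)
├─ i
│  ├─ h
│  │  └─ i *
│  ├─ i
│  │  ├─ h *
│  │  │  ├─ i
│  │  │  │  └─ h *
│  │  │  │     └─ h
│  │  │  │        └─ i
│  │  │  │           └─ h
│  │  │  │              └─ i
│  │  │  │                 └─ i *
│  │  │  └─ v
│  │  │     ├─ h
│  │  │     │  └─ v
│  │  │     │     └─ h *
│  │  │     └─ i
│  │  │        └─ h
│  │  │           └─ i
│  │  │              └─ h
│  │  │                 └─ v
│  │  │                    └─ v *
│  │  └─ i
│  │     └─ v
│  │        └─ i
│  │           └─ h *
│  └─ v
│     ├─ h
│     │  └─ v
│     │     ├─ h
│     │     │  └─ i *
│     │     └─ v
│     │        └─ h *
│     └─ i
│        └─ h
│           └─ h
│              └─ i
│                 └─ h *
└─ v
   └─ v *
Counting every labelled node above: 40.

40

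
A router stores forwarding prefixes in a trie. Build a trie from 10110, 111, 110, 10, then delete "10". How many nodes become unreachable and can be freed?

0

After clearing the end-marker at "10", prune upward until reaching a node still needed by another word.
Every node on "10" is still needed (e.g. by "10110"), so nothing is freed.
Nodes removed: 0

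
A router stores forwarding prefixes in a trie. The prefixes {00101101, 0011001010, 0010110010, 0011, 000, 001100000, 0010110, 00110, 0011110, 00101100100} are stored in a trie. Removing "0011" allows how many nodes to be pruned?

0

After clearing the end-marker at "0011", prune upward until reaching a node still needed by another word.
Every node on "0011" is still needed (e.g. by "0011001010"), so nothing is freed.
Nodes removed: 0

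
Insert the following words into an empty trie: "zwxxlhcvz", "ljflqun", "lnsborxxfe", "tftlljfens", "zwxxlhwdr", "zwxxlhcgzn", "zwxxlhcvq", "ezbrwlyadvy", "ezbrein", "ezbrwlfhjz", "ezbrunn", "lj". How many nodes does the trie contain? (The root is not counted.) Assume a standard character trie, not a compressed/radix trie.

63

Count nodes per top-level branch (shared prefixes stored once):
  'e'-branch (ezbrein, ezbrunn, ezbrwlfhjz, ezbrwlyadvy): 21 nodes
  'l'-branch (lj, ljflqun, lnsborxxfe): 16 nodes
  't'-branch (tftlljfens): 10 nodes
  'z'-branch (zwxxlhcgzn, zwxxlhcvq, zwxxlhcvz, zwxxlhwdr): 16 nodes
Sum: 63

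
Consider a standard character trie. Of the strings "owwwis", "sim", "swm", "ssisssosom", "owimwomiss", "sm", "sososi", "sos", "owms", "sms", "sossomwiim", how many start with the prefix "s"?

Walk to "s"; the words in its subtree are exactly those with that prefix.
Matches: "sim", "sm", "sms", "sos", "sososi", "sossomwiim", "ssisssosom", "swm"
Count: 8

8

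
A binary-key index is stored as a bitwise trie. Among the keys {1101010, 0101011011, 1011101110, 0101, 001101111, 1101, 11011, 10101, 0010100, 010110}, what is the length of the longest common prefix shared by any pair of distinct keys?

4

Equivalently: take the maximum, over all pairs, of their longest common prefix length.
"0101" and "0101011011" agree on "0101" (4 characters) before diverging; nothing deeper is shared.
Longest shared-prefix length: 4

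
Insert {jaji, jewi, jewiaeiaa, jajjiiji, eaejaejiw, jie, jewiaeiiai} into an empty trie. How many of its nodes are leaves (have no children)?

6

Leaves are exactly the stored words that no other stored word extends.
Those words: "eaejaejiw", "jaji", "jajjiiji", "jewiaeiaa", "jewiaeiiai", "jie"
Leaf count: 6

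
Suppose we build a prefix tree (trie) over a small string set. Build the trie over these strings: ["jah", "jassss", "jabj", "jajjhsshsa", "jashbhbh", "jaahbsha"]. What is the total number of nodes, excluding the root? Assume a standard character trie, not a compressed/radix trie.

For each word, the new-node count is its length minus the longest prefix already in the trie:
  "jah" → 3 new (j, a, h)
  "jassss" → prefix "ja" already present; 4 new (s, s, s, s)
  "jabj" → prefix "ja" already present; 2 new (b, j)
  "jajjhsshsa" → prefix "ja" already present; 8 new (j, j, h, s, s, h, s, a)
  "jashbhbh" → prefix "jas" already present; 5 new (h, b, h, b, h)
  "jaahbsha" → prefix "ja" already present; 6 new (a, h, b, s, h, a)
Total nodes = 3 + 4 + 2 + 8 + 5 + 6 = 28

28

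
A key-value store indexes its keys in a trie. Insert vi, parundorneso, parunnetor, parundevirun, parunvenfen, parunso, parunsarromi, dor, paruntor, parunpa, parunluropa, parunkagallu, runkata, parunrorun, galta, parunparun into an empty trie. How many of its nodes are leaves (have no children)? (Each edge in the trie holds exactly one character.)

A leaf is a node with no children — equivalently, the end of a word that is not a proper prefix of any other stored word.
Those words: "dor", "galta", "parundevirun", "parundorneso", "parunkagallu", "parunluropa", "parunnetor", "parunparun", "parunrorun", "parunsarromi", "parunso", "paruntor", "parunvenfen", "runkata", "vi"
Leaf count: 15

15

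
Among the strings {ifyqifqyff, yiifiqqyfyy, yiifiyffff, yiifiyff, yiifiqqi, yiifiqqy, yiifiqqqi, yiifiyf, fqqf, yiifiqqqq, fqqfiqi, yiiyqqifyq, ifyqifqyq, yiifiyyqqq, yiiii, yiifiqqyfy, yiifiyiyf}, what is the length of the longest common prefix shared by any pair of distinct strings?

Look for the deepest trie node that still has at least two words in its subtree.
"yiifiqqyfy" and "yiifiqqyfyy" agree on "yiifiqqyfy" (10 characters) before diverging; nothing deeper is shared.
Longest shared-prefix length: 10

10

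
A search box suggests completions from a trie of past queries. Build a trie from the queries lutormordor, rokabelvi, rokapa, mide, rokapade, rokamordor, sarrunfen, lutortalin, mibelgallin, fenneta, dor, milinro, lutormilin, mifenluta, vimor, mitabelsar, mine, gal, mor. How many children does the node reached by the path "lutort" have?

1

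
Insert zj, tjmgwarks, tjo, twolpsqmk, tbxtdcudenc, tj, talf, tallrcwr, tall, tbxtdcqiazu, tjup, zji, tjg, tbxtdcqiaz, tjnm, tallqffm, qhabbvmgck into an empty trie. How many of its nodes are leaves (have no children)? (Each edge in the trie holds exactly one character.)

Leaves are exactly the stored words that no other stored word extends.
Those words: "qhabbvmgck", "talf", "tallqffm", "tallrcwr", "tbxtdcqiazu", "tbxtdcudenc", "tjg", "tjmgwarks", "tjnm", "tjo", "tjup", "twolpsqmk", "zji"
Leaf count: 13

13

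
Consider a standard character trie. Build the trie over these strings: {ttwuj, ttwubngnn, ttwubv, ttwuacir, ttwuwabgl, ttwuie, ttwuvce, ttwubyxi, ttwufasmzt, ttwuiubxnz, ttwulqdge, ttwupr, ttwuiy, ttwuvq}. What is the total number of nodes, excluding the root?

48

Insert word by word; a character creates a node only if that edge doesn't already exist:
  "ttwuj" → 5 new (t, t, w, u, j)
  "ttwubngnn" → prefix "ttwu" already present; 5 new (b, n, g, n, n)
  "ttwubv" → prefix "ttwub" already present; 1 new (v)
  "ttwuacir" → prefix "ttwu" already present; 4 new (a, c, i, r)
  "ttwuwabgl" → prefix "ttwu" already present; 5 new (w, a, b, g, l)
  "ttwuie" → prefix "ttwu" already present; 2 new (i, e)
  "ttwuvce" → prefix "ttwu" already present; 3 new (v, c, e)
  "ttwubyxi" → prefix "ttwub" already present; 3 new (y, x, i)
  "ttwufasmzt" → prefix "ttwu" already present; 6 new (f, a, s, m, z, t)
  "ttwuiubxnz" → prefix "ttwui" already present; 5 new (u, b, x, n, z)
  "ttwulqdge" → prefix "ttwu" already present; 5 new (l, q, d, g, e)
  "ttwupr" → prefix "ttwu" already present; 2 new (p, r)
  "ttwuiy" → prefix "ttwui" already present; 1 new (y)
  "ttwuvq" → prefix "ttwuv" already present; 1 new (q)
Total nodes = 5 + 5 + 1 + 4 + 5 + 2 + 3 + 3 + 6 + 5 + 5 + 2 + 1 + 1 = 48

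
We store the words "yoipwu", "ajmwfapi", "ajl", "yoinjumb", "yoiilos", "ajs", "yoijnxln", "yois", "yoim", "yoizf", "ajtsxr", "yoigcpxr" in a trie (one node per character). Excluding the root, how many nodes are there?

For each word, the new-node count is its length minus the longest prefix already in the trie:
  "yoipwu" → 6 new (y, o, i, p, w, u)
  "ajmwfapi" → 8 new (a, j, m, w, f, a, p, i)
  "ajl" → prefix "aj" already present; 1 new (l)
  "yoinjumb" → prefix "yoi" already present; 5 new (n, j, u, m, b)
  "yoiilos" → prefix "yoi" already present; 4 new (i, l, o, s)
  "ajs" → prefix "aj" already present; 1 new (s)
  "yoijnxln" → prefix "yoi" already present; 5 new (j, n, x, l, n)
  "yois" → prefix "yoi" already present; 1 new (s)
  "yoim" → prefix "yoi" already present; 1 new (m)
  "yoizf" → prefix "yoi" already present; 2 new (z, f)
  "ajtsxr" → prefix "aj" already present; 4 new (t, s, x, r)
  "yoigcpxr" → prefix "yoi" already present; 5 new (g, c, p, x, r)
Total nodes = 6 + 8 + 1 + 5 + 4 + 1 + 5 + 1 + 1 + 2 + 4 + 5 = 43

43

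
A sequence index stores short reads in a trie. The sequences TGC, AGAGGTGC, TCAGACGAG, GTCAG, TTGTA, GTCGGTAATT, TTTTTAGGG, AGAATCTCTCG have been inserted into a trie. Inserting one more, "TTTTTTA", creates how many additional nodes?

"TTTTT" is already a path in the trie; the remaining "TA" must be added.
Each of the 2 remaining characters creates one node.

2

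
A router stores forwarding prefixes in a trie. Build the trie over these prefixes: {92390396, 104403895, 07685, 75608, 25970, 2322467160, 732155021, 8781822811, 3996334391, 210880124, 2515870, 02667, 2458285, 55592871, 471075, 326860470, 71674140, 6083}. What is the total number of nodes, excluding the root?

125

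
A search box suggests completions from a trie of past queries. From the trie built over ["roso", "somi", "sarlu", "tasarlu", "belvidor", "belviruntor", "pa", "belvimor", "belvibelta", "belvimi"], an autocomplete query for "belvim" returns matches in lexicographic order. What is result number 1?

belvimi

Filter for "belvim…" and sort: "belvimi", "belvimor"
The 1st is belvimi.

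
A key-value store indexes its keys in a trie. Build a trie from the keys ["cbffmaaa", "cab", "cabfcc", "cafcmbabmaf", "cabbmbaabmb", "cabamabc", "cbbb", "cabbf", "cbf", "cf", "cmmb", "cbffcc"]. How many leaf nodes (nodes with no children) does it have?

Leaves are exactly the stored words that no other stored word extends.
Those words: "cabamabc", "cabbf", "cabbmbaabmb", "cabfcc", "cafcmbabmaf", "cbbb", "cbffcc", "cbffmaaa", "cf", "cmmb"
Leaf count: 10

10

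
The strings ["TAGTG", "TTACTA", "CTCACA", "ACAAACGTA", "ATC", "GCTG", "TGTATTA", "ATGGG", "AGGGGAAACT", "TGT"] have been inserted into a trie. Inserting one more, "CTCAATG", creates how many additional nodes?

3

"CTCA" is already a path in the trie; the remaining "ATG" must be added.
So 7 − 4 = 3 new nodes.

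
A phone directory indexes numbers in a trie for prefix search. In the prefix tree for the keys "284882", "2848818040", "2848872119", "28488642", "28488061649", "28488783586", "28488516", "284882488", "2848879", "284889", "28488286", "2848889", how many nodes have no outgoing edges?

A leaf is a node with no children — equivalently, the end of a word that is not a proper prefix of any other stored word.
Those words: "28488061649", "2848818040", "284882488", "28488286", "28488516", "28488642", "2848872119", "28488783586", "2848879", "2848889", "284889"
Leaf count: 11

11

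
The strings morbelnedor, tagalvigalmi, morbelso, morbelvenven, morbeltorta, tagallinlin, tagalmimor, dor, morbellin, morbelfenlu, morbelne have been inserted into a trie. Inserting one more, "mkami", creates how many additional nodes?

4

Walking "mkami" from the root, the first 1 characters ("m") follow existing edges; "k" is the first miss.
So 5 − 1 = 4 new nodes.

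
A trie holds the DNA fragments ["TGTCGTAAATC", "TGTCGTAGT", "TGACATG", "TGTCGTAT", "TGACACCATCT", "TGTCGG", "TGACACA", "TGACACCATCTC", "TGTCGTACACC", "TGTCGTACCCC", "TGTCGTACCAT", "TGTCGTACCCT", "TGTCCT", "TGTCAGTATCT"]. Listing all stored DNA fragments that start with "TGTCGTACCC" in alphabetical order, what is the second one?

TGTCGTACCCT

Filter for "TGTCGTACCC…" and sort: "TGTCGTACCCC", "TGTCGTACCCT"
Position 2: TGTCGTACCCT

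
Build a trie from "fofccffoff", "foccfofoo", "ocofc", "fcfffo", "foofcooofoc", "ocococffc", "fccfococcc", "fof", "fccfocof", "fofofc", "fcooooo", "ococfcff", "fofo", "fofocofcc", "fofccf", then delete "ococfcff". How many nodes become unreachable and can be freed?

4

A node on "ococfcff"'s path can go only if nothing else ends at it or branches off below it.
The suffix "fcff" (4 nodes) is used only by "ococfcff"; the node for "ococ" still has the child "o", so pruning stops there.
Nodes removed: 4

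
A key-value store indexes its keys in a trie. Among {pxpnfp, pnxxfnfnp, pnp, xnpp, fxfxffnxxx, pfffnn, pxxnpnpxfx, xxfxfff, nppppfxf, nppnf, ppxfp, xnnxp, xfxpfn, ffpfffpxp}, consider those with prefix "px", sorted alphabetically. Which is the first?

pxpnfp

Filter for "px…" and sort: "pxpnfp", "pxxnpnpxfx"
The 1st is pxpnfp.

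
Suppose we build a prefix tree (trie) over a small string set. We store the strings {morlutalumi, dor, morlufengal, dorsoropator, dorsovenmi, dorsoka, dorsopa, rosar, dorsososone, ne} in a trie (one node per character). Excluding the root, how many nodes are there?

51

Count nodes per top-level branch (shared prefixes stored once):
  'd'-branch (dor, dorsoka, dorsopa, dorsoropator, dorsososone, dorsovenmi): 27 nodes
  'm'-branch (morlufengal, morlutalumi): 17 nodes
  'n'-branch (ne): 2 nodes
  'r'-branch (rosar): 5 nodes
Sum: 51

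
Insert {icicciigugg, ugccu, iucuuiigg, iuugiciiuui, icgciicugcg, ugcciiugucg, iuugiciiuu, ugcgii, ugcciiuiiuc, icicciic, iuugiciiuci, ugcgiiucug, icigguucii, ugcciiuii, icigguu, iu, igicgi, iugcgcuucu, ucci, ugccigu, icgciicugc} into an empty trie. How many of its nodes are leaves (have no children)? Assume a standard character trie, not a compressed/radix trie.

Leaves are exactly the stored words that no other stored word extends.
Those words: "icgciicugcg", "icicciic", "icicciigugg", "icigguucii", "igicgi", "iucuuiigg", "iugcgcuucu", "iuugiciiuci", "iuugiciiuui", "ucci", "ugccigu", "ugcciiugucg", "ugcciiuiiuc", "ugccu", "ugcgiiucug"
Leaf count: 15

15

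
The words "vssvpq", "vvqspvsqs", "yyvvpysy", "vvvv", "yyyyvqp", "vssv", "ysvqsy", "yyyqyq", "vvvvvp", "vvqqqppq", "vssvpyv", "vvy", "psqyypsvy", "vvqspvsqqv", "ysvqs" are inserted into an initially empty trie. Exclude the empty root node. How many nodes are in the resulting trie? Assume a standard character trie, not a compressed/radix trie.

Trace insertions, counting only characters that open a new branch:
  "vssvpq" → 6 new (v, s, s, v, p, q)
  "vvqspvsqs" → prefix "v" already present; 8 new (v, q, s, p, v, s, q, s)
  "yyvvpysy" → 8 new (y, y, v, v, p, y, s, y)
  "vvvv" → prefix "vv" already present; 2 new (v, v)
  "yyyyvqp" → prefix "yy" already present; 5 new (y, y, v, q, p)
  "vssv" → prefix "vssv" already present; 0 new (none)
  "ysvqsy" → prefix "y" already present; 5 new (s, v, q, s, y)
  "yyyqyq" → prefix "yyy" already present; 3 new (q, y, q)
  "vvvvvp" → prefix "vvvv" already present; 2 new (v, p)
  "vvqqqppq" → prefix "vvq" already present; 5 new (q, q, p, p, q)
  "vssvpyv" → prefix "vssvp" already present; 2 new (y, v)
  "vvy" → prefix "vv" already present; 1 new (y)
  "psqyypsvy" → 9 new (p, s, q, y, y, p, s, v, y)
  "vvqspvsqqv" → prefix "vvqspvsq" already present; 2 new (q, v)
  "ysvqs" → prefix "ysvqs" already present; 0 new (none)
Total nodes = 6 + 8 + 8 + 2 + 5 + 0 + 5 + 3 + 2 + 5 + 2 + 1 + 9 + 2 + 0 = 58

58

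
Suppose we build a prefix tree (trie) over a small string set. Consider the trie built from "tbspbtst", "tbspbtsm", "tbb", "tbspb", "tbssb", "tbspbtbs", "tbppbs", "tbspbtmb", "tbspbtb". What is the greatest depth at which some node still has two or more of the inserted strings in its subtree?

7

Look for the deepest trie node that still has at least two words in its subtree.
e.g. "tbspbtb" and "tbspbtbs" share the prefix "tbspbtb" of length 7; no pair shares a longer one.
Longest shared-prefix length: 7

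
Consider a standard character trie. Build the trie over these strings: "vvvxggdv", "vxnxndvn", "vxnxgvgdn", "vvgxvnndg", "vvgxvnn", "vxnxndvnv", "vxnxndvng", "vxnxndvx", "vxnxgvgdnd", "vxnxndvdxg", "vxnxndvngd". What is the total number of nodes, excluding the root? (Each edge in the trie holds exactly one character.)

Trie structure (* marks end of a word):
(root)
└─ v
   ├─ v
   │  ├─ g
   │  │  └─ x
   │  │     └─ v
   │  │        └─ n
   │  │           └─ n *
   │  │              └─ d
   │  │                 └─ g *
   │  └─ v
   │     └─ x
   │        └─ g
   │           └─ g
   │              └─ d
   │                 └─ v *
   └─ x
      └─ n
         └─ x
            ├─ g
            │  └─ v
            │     └─ g
            │        └─ d
            │           └─ n *
            │              └─ d *
            └─ n
               └─ d
                  └─ v
                     ├─ d
                     │  └─ x
                     │     └─ g *
                     ├─ n *
                     │  ├─ g *
                     │  │  └─ d *
                     │  └─ v *
                     └─ x *
Counting every labelled node above: 35.

35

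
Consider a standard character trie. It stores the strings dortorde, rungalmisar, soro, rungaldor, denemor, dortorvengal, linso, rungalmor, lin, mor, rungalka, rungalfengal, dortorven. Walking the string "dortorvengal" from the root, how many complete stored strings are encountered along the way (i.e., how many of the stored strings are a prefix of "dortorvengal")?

2

Traverse "dortorvengal" character by character; count nodes along the way that are marked as word ends.
Prefixes of the query that are stored words: "dortorven", "dortorvengal"
Count: 2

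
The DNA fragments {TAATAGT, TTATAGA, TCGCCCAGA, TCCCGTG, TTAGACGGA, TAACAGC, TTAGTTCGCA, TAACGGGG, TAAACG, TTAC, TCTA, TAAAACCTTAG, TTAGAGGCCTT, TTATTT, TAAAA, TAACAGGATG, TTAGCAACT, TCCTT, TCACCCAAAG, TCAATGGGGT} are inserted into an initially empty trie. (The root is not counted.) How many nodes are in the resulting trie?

Count nodes per top-level branch (shared prefixes stored once):
  'T'-branch (TAAAA, TAAAACCTTAG, TAAACG, TAACAGC, TAACAGGATG, TAACGGGG, TAATAGT, TCAATGGGGT, TCACCCAAAG, TCCCGTG, TCCTT, TCGCCCAGA, TCTA, TTAC, TTAGACGGA, TTAGAGGCCTT, TTAGCAACT, TTAGTTCGCA, TTATAGA, TTATTT): 93 nodes
Sum: 93

93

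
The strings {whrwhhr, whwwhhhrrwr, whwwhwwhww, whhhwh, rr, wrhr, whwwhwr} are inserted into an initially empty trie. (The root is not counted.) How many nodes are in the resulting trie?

Count nodes per top-level branch (shared prefixes stored once):
  'r'-branch (rr): 2 nodes
  'w'-branch (whhhwh, whrwhhr, whwwhhhrrwr, whwwhwr, whwwhwwhww, wrhr): 29 nodes
Sum: 31

31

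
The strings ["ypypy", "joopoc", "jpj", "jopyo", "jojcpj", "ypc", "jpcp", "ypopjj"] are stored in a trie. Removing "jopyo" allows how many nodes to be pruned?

After clearing the end-marker at "jopyo", prune upward until reaching a node still needed by another word.
The suffix "pyo" (3 nodes) is used only by "jopyo"; the node for "jo" still has the child "o", so pruning stops there.
Nodes removed: 3

3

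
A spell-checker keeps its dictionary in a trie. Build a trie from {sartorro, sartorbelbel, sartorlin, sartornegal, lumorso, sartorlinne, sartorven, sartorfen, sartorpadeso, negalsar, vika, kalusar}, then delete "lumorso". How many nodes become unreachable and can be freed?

Walk "lumorso" from the leaf back toward the root, removing each node that no remaining word uses.
No other word shares any prefix with "lumorso", so all 7 of its nodes go.
Nodes removed: 7

7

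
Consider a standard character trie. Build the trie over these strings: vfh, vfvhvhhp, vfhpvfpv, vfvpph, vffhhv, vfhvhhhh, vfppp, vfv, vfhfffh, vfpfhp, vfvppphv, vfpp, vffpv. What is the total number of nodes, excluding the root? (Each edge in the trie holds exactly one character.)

Insert word by word; a character creates a node only if that edge doesn't already exist:
  "vfh" → 3 new (v, f, h)
  "vfvhvhhp" → prefix "vf" already present; 6 new (v, h, v, h, h, p)
  "vfhpvfpv" → prefix "vfh" already present; 5 new (p, v, f, p, v)
  "vfvpph" → prefix "vfv" already present; 3 new (p, p, h)
  "vffhhv" → prefix "vf" already present; 4 new (f, h, h, v)
  "vfhvhhhh" → prefix "vfh" already present; 5 new (v, h, h, h, h)
  "vfppp" → prefix "vf" already present; 3 new (p, p, p)
  "vfv" → prefix "vfv" already present; 0 new (none)
  "vfhfffh" → prefix "vfh" already present; 4 new (f, f, f, h)
  "vfpfhp" → prefix "vfp" already present; 3 new (f, h, p)
  "vfvppphv" → prefix "vfvpp" already present; 3 new (p, h, v)
  "vfpp" → prefix "vfpp" already present; 0 new (none)
  "vffpv" → prefix "vff" already present; 2 new (p, v)
Total nodes = 3 + 6 + 5 + 3 + 4 + 5 + 3 + 0 + 4 + 3 + 3 + 0 + 2 = 41

41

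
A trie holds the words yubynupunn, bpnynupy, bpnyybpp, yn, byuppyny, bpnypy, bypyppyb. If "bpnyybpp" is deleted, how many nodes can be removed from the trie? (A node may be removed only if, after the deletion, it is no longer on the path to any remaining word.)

4

A node on "bpnyybpp"'s path can go only if nothing else ends at it or branches off below it.
The suffix "ybpp" (4 nodes) is used only by "bpnyybpp"; the node for "bpny" still has the child "n", so pruning stops there.
Nodes removed: 4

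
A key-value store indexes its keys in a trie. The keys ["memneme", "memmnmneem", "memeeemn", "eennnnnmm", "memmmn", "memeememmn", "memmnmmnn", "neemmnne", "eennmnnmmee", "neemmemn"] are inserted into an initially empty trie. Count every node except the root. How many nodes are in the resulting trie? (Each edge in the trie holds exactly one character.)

Trace insertions, counting only characters that open a new branch:
  "memneme" → 7 new (m, e, m, n, e, m, e)
  "memmnmneem" → prefix "mem" already present; 7 new (m, n, m, n, e, e, m)
  "memeeemn" → prefix "mem" already present; 5 new (e, e, e, m, n)
  "eennnnnmm" → 9 new (e, e, n, n, n, n, n, m, m)
  "memmmn" → prefix "memm" already present; 2 new (m, n)
  "memeememmn" → prefix "memee" already present; 5 new (m, e, m, m, n)
  "memmnmmnn" → prefix "memmnm" already present; 3 new (m, n, n)
  "neemmnne" → 8 new (n, e, e, m, m, n, n, e)
  "eennmnnmmee" → prefix "eenn" already present; 7 new (m, n, n, m, m, e, e)
  "neemmemn" → prefix "neemm" already present; 3 new (e, m, n)
Total nodes = 7 + 7 + 5 + 9 + 2 + 5 + 3 + 8 + 7 + 3 = 56

56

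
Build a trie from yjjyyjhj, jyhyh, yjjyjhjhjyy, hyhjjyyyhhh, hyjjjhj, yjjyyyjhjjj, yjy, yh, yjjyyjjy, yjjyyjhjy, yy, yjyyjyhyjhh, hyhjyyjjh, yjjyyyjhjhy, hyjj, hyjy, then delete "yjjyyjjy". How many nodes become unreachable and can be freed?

A node on "yjjyyjjy"'s path can go only if nothing else ends at it or branches off below it.
The suffix "jy" (2 nodes) is used only by "yjjyyjjy"; the node for "yjjyyj" still has the child "h", so pruning stops there.
Nodes removed: 2

2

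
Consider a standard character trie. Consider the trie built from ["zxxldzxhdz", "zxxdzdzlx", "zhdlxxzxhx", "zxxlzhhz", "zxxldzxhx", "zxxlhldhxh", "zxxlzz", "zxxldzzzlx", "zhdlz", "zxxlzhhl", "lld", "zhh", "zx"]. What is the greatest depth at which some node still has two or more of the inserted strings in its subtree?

The deepest shared node is where two words last agree before diverging.
e.g. "zxxldzxhdz" and "zxxldzxhx" share the prefix "zxxldzxh" of length 8; no pair shares a longer one.
Longest shared-prefix length: 8

8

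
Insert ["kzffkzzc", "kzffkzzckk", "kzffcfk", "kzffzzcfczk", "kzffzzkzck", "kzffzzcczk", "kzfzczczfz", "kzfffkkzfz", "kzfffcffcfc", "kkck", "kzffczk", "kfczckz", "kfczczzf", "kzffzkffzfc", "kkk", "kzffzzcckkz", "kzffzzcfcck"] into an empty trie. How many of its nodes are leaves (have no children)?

16

Leaves are exactly the stored words that no other stored word extends.
Those words: "kfczckz", "kfczczzf", "kkck", "kkk", "kzffcfk", "kzffczk", "kzfffcffcfc", "kzfffkkzfz", "kzffkzzckk", "kzffzkffzfc", "kzffzzcckkz", "kzffzzcczk", "kzffzzcfcck", "kzffzzcfczk", "kzffzzkzck", "kzfzczczfz"
Leaf count: 16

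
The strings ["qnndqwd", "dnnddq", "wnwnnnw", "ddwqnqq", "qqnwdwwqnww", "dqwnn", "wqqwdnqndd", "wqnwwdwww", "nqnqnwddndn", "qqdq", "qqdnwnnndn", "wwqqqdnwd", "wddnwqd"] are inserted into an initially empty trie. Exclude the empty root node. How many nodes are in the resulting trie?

90

Insert word by word; a character creates a node only if that edge doesn't already exist:
  "qnndqwd" → 7 new (q, n, n, d, q, w, d)
  "dnnddq" → 6 new (d, n, n, d, d, q)
  "wnwnnnw" → 7 new (w, n, w, n, n, n, w)
  "ddwqnqq" → prefix "d" already present; 6 new (d, w, q, n, q, q)
  "qqnwdwwqnww" → prefix "q" already present; 10 new (q, n, w, d, w, w, q, n, w, w)
  "dqwnn" → prefix "d" already present; 4 new (q, w, n, n)
  "wqqwdnqndd" → prefix "w" already present; 9 new (q, q, w, d, n, q, n, d, d)
  "wqnwwdwww" → prefix "wq" already present; 7 new (n, w, w, d, w, w, w)
  "nqnqnwddndn" → 11 new (n, q, n, q, n, w, d, d, n, d, n)
  "qqdq" → prefix "qq" already present; 2 new (d, q)
  "qqdnwnnndn" → prefix "qqd" already present; 7 new (n, w, n, n, n, d, n)
  "wwqqqdnwd" → prefix "w" already present; 8 new (w, q, q, q, d, n, w, d)
  "wddnwqd" → prefix "w" already present; 6 new (d, d, n, w, q, d)
Total nodes = 7 + 6 + 7 + 6 + 10 + 4 + 9 + 7 + 11 + 2 + 7 + 8 + 6 = 90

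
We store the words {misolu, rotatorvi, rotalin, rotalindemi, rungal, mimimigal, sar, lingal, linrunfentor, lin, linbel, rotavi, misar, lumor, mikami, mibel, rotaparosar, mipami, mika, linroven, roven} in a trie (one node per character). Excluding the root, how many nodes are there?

88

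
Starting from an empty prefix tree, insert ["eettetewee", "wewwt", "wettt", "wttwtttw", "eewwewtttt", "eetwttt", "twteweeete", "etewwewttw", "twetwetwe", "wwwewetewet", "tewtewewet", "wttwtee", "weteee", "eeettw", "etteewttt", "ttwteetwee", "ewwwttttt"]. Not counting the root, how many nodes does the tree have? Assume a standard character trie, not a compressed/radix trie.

115

Count nodes per top-level branch (shared prefixes stored once):
  'e'-branch (eeettw, eettetewee, eetwttt, eewwewtttt, etewwewttw, etteewttt, ewwwttttt): 50 nodes
  't'-branch (tewtewewet, ttwteetwee, twetwetwe, twteweeete): 35 nodes
  'w'-branch (weteee, wettt, wewwt, wttwtee, wttwtttw, wwwewetewet): 30 nodes
Sum: 115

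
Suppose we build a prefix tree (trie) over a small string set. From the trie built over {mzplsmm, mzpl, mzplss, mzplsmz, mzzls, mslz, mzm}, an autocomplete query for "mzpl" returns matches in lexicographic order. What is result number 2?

mzplsmm

Filter for "mzpl…" and sort: "mzpl", "mzplsmm", "mzplsmz", "mzplss"
Position 2: mzplsmm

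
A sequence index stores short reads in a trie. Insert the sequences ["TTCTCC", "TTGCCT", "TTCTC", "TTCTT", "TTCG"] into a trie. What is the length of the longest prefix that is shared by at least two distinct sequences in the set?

5

Equivalently: take the maximum, over all pairs, of their longest common prefix length.
e.g. "TTCTC" and "TTCTCC" share the prefix "TTCTC" of length 5; no pair shares a longer one.
Longest shared-prefix length: 5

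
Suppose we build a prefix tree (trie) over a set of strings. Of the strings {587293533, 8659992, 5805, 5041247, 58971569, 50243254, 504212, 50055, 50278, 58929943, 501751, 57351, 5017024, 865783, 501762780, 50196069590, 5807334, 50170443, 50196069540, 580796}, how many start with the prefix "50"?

11

Walk to "50"; the words in its subtree are exactly those with that prefix.
Words under "50": 50055, 5017024, 50170443, 501751, 501762780, 50196069540, 50196069590, 50243254, 50278, 5041247, 504212
Count: 11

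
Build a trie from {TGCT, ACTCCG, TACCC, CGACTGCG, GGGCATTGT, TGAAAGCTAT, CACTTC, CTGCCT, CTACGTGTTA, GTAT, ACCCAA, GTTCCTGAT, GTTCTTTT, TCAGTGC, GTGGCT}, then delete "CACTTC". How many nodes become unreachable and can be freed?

5

A node on "CACTTC"'s path can go only if nothing else ends at it or branches off below it.
The suffix "ACTTC" (5 nodes) is used only by "CACTTC"; the node for "C" still has the child "G", so pruning stops there.
Nodes removed: 5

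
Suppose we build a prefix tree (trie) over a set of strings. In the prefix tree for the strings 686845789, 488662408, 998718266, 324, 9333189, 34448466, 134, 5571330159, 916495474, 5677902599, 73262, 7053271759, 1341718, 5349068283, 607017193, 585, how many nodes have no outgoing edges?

15

A leaf is a node with no children — equivalently, the end of a word that is not a proper prefix of any other stored word.
Those words: "1341718", "324", "34448466", "488662408", "5349068283", "5571330159", "5677902599", "585", "607017193", "686845789", "7053271759", "73262", "916495474", "9333189", "998718266"
Leaf count: 15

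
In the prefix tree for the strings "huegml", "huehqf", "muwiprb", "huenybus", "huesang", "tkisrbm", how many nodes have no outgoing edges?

Leaves are exactly the stored words that no other stored word extends.
Those words: "huegml", "huehqf", "huenybus", "huesang", "muwiprb", "tkisrbm"
Leaf count: 6

6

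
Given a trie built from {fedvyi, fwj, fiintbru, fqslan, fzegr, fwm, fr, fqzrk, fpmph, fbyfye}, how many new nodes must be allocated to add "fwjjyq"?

3

"fwj" is already a path in the trie; the remaining "jyq" must be added.
New nodes needed: |"fwjjyq"| − 3 = 6 − 3 = 3.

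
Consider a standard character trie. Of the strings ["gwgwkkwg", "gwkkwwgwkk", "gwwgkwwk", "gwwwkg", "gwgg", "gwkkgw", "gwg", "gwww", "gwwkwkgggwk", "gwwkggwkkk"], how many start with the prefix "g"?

Walk to "g"; the words in its subtree are exactly those with that prefix.
Words under "g": gwg, gwgg, gwgwkkwg, gwkkgw, gwkkwwgwkk, gwwgkwwk, gwwkggwkkk, gwwkwkgggwk, gwww, gwwwkg
Count: 10

10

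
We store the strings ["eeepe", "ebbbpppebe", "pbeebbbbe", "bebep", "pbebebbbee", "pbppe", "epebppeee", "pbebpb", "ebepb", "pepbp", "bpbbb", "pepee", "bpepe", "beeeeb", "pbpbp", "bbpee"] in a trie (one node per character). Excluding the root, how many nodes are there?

Insert word by word; a character creates a node only if that edge doesn't already exist:
  "eeepe" → 5 new (e, e, e, p, e)
  "ebbbpppebe" → prefix "e" already present; 9 new (b, b, b, p, p, p, e, b, e)
  "pbeebbbbe" → 9 new (p, b, e, e, b, b, b, b, e)
  "bebep" → 5 new (b, e, b, e, p)
  "pbebebbbee" → prefix "pbe" already present; 7 new (b, e, b, b, b, e, e)
  "pbppe" → prefix "pb" already present; 3 new (p, p, e)
  "epebppeee" → prefix "e" already present; 8 new (p, e, b, p, p, e, e, e)
  "pbebpb" → prefix "pbeb" already present; 2 new (p, b)
  "ebepb" → prefix "eb" already present; 3 new (e, p, b)
  "pepbp" → prefix "p" already present; 4 new (e, p, b, p)
  "bpbbb" → prefix "b" already present; 4 new (p, b, b, b)
  "pepee" → prefix "pep" already present; 2 new (e, e)
  "bpepe" → prefix "bp" already present; 3 new (e, p, e)
  "beeeeb" → prefix "be" already present; 4 new (e, e, e, b)
  "pbpbp" → prefix "pbp" already present; 2 new (b, p)
  "bbpee" → prefix "b" already present; 4 new (b, p, e, e)
Total nodes = 5 + 9 + 9 + 5 + 7 + 3 + 8 + 2 + 3 + 4 + 4 + 2 + 3 + 4 + 2 + 4 = 74

74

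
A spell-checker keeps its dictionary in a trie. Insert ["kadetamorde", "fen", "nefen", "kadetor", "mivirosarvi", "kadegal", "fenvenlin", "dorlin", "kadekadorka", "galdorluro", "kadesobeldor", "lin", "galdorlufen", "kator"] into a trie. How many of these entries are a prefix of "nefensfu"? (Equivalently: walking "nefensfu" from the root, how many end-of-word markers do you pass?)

Traverse "nefensfu" character by character; count nodes along the way that are marked as word ends.
Prefixes of the query that are stored words: "nefen"
Count: 1

1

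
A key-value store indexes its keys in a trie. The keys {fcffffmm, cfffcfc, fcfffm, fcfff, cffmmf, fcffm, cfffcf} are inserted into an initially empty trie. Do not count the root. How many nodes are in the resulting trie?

Trie structure (* marks end of a word):
(root)
├─ c
│  └─ f
│     └─ f
│        ├─ f
│        │  └─ c
│        │     └─ f *
│        │        └─ c *
│        └─ m
│           └─ m
│              └─ f *
└─ f
   └─ c
      └─ f
         └─ f
            ├─ f *
            │  ├─ f
            │  │  └─ m
            │  │     └─ m *
            │  └─ m *
            └─ m *
Counting every labelled node above: 20.

20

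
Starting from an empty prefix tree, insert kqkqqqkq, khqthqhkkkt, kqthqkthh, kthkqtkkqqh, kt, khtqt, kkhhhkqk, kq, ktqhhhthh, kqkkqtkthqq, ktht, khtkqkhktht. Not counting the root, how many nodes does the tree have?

69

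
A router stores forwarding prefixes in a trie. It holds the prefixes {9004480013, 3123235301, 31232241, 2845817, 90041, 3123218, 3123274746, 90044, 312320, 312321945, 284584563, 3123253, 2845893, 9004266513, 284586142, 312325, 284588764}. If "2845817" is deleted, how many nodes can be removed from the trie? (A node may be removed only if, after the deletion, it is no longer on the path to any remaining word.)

2

A node on "2845817"'s path can go only if nothing else ends at it or branches off below it.
The suffix "17" (2 nodes) is used only by "2845817"; the node for "28458" still has the child "4", so pruning stops there.
Nodes removed: 2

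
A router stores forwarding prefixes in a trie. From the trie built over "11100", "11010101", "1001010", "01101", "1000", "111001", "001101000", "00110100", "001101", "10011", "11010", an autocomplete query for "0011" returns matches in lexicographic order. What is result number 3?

Words with prefix "0011", in lexicographic order: "001101", "00110100", "001101000"
Position 3: 001101000

001101000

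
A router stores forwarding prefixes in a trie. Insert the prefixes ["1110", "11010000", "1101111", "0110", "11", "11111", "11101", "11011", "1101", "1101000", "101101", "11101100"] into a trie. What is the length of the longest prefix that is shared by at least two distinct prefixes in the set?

The deepest shared node is where two words last agree before diverging.
e.g. "1101000" and "11010000" share the prefix "1101000" of length 7; no pair shares a longer one.
Longest shared-prefix length: 7

7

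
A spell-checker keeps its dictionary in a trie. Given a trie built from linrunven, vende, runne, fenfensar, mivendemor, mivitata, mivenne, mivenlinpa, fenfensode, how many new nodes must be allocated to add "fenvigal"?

5

"fen" is already a path in the trie; the remaining "vigal" must be added.
New nodes needed: |"fenvigal"| − 3 = 8 − 3 = 5.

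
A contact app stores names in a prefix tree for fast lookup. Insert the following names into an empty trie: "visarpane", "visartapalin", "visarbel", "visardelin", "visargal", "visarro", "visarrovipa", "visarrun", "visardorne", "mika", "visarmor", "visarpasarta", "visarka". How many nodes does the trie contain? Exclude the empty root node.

53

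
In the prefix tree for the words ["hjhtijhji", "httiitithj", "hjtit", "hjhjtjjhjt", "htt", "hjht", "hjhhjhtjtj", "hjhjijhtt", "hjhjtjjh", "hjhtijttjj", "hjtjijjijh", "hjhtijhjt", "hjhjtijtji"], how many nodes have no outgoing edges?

A leaf is a node with no children — equivalently, the end of a word that is not a proper prefix of any other stored word.
Those words: "hjhhjhtjtj", "hjhjijhtt", "hjhjtijtji", "hjhjtjjhjt", "hjhtijhji", "hjhtijhjt", "hjhtijttjj", "hjtit", "hjtjijjijh", "httiitithj"
Leaf count: 10

10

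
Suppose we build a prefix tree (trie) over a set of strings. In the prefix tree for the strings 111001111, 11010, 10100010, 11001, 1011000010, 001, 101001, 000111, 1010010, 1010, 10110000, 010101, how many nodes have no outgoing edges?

A leaf is a node with no children — equivalently, the end of a word that is not a proper prefix of any other stored word.
Those words: "000111", "001", "010101", "10100010", "1010010", "1011000010", "11001", "11010", "111001111"
Leaf count: 9

9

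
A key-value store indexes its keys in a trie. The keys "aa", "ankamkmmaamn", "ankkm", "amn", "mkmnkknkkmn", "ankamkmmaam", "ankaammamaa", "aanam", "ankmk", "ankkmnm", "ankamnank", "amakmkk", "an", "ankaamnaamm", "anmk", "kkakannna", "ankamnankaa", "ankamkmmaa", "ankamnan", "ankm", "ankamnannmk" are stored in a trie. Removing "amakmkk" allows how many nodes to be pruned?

After clearing the end-marker at "amakmkk", prune upward until reaching a node still needed by another word.
The suffix "akmkk" (5 nodes) is used only by "amakmkk"; the node for "am" still has the child "n", so pruning stops there.
Nodes removed: 5

5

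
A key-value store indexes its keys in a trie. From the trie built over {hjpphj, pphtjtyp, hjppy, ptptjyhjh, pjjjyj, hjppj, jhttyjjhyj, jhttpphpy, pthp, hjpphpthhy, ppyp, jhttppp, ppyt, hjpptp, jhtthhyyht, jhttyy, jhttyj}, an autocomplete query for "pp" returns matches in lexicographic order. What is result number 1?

Filter for "pp…" and sort: "pphtjtyp", "ppyp", "ppyt"
The 1st is pphtjtyp.

pphtjtyp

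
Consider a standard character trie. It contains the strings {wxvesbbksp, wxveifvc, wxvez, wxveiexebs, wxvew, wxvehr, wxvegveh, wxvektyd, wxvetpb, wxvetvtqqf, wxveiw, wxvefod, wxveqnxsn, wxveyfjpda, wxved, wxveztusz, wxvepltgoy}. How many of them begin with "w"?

Traverse to the node for "w", then collect every word in that subtree.
Words under "w": wxved, wxvefod, wxvegveh, wxvehr, wxveiexebs, wxveifvc, wxveiw, wxvektyd, wxvepltgoy, wxveqnxsn, wxvesbbksp, wxvetpb, wxvetvtqqf, wxvew, wxveyfjpda, wxvez, wxveztusz
Count: 17

17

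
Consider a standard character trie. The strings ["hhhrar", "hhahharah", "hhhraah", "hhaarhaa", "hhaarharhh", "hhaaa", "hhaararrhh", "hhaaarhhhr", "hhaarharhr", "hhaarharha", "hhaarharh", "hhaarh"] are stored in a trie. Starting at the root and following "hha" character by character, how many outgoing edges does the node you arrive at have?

2

Walk "hha" from the root, arriving at one node.
Distinct next characters after "hha": a, h.
That node has 2 child edges.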